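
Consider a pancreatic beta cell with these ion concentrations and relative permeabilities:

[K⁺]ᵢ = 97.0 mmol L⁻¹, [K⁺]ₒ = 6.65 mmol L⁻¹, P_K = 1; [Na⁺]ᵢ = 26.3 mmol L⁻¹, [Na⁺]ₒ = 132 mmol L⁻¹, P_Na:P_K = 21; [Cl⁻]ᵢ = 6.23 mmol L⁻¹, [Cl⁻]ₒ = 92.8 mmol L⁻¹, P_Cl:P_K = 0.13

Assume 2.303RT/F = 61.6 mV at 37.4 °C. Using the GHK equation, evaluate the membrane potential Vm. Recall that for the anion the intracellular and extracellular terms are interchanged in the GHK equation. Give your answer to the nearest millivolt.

Vm = 61.6 · log₁₀[(Σ P·[cation]ₒ + Σ P·[anion]ᵢ) / (Σ P·[cation]ᵢ + Σ P·[anion]ₒ)]
Numerator = 1×6.65 + 21×132 + 0.13×6.23 = 2779
Denominator = 1×97.0 + 21×26.3 + 0.13×92.8 = 661.4
Vm = 61.6 · log₁₀(4.2026) = 61.6 × (0.6235) = 38.41 mV

38 mV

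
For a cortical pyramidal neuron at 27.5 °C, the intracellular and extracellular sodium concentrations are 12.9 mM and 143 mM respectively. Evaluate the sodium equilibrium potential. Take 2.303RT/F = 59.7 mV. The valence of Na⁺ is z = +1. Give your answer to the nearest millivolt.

62 mV

E = (59.7/z) · log₁₀([Na⁺]_out/[Na⁺]_in) with z = +1.
= (59.7/1) · log₁₀(143/12.9) = 59.70 · log₁₀(11.09)
= 59.70 · (1.0447) = 62.37 mV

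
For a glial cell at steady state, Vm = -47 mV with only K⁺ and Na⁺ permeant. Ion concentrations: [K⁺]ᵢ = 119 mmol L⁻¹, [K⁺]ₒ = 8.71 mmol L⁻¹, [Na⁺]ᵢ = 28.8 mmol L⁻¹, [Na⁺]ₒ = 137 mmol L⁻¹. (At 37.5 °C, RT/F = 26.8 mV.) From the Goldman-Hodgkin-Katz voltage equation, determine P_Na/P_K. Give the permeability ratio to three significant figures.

Let α = P_Na/P_K. GHK: Vm = 26.8·ln[(Kₒ + α·Naₒ)/(Kᵢ + α·Naᵢ)].
e^(Vm/26.8) = e^(-47.0/26.8) = 0.17313
So 0.17313·(Kᵢ + α·Naᵢ) = Kₒ + α·Naₒ → α = (0.17313·119.0 − 8.71) / (137.0 − 0.17313·28.8)
α = (20.6 − 8.71) / (137.0 − 4.986) = 11.89/132 = 0.09008

0.0901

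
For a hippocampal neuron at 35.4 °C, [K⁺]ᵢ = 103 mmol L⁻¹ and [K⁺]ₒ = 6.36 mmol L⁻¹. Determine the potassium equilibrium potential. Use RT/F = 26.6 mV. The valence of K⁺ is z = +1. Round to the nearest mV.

-74 mV

E = (26.6/z) · ln([K⁺]_out/[K⁺]_in) with z = +1.
= (26.6/1) · ln(6.36/103) = 26.60 · ln(0.06175)
= 26.60 · (-2.7847) = -74.07 mV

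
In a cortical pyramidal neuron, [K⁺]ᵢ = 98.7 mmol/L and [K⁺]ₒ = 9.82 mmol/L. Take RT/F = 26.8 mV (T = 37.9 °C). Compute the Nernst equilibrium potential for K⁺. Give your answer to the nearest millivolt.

-62 mV

E = (26.8/z) · ln([K⁺]_out/[K⁺]_in) with z = +1.
= (26.8/1) · ln(9.82/98.7) = 26.80 · ln(0.09949)
= 26.80 · (-2.3077) = -61.85 mV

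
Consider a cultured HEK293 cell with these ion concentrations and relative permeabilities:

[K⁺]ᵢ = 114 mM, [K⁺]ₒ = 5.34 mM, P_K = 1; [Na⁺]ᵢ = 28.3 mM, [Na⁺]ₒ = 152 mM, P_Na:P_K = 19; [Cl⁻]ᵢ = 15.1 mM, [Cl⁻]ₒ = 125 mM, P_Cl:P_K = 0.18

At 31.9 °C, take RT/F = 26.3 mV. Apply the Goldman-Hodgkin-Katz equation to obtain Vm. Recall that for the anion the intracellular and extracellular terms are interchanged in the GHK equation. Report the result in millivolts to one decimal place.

Vm = 26.3 · ln[(Σ P·[cation]ₒ + Σ P·[anion]ᵢ) / (Σ P·[cation]ᵢ + Σ P·[anion]ₒ)]
Numerator = 1×5.34 + 19×152 + 0.18×15.1 = 2896
Denominator = 1×114 + 19×28.3 + 0.18×125 = 674.2
Vm = 26.3 · ln(4.2955) = 26.3 × (1.4576) = 38.33 mV

38.3 mV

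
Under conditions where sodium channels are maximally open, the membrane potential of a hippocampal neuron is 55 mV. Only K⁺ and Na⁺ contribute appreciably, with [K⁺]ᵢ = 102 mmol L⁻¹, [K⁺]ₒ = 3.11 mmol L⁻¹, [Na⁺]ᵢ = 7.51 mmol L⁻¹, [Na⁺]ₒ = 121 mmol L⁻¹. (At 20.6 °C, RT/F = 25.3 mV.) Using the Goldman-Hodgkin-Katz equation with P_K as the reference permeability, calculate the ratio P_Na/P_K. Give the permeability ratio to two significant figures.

Let α = P_Na/P_K. GHK: Vm = 25.3·ln[(Kₒ + α·Naₒ)/(Kᵢ + α·Naᵢ)].
e^(Vm/25.3) = e^(55.0/25.3) = 8.7926
So 8.7926·(Kᵢ + α·Naᵢ) = Kₒ + α·Naₒ → α = (8.7926·102.0 − 3.11) / (121.0 − 8.7926·7.51)
α = (896.8 − 3.11) / (121.0 − 66.03) = 893.7/54.97 = 16.26

16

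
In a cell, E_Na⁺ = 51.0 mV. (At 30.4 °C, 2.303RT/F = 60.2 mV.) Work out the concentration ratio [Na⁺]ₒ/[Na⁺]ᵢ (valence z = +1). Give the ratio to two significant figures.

log₁₀([out]/[in]) = E·z/(60.2) = 51.0 × 1 / 60.2 = 0.8472
[out]/[in] = 10^(0.8472) = 7.034

7.0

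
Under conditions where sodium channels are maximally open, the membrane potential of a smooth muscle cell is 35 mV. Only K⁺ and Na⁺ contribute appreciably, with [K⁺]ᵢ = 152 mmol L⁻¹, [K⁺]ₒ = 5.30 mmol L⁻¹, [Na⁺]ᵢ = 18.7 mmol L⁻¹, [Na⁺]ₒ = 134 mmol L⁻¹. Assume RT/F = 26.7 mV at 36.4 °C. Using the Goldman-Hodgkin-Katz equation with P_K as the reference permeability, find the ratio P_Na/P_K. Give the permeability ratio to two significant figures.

Let α = P_Na/P_K. GHK: Vm = 26.7·ln[(Kₒ + α·Naₒ)/(Kᵢ + α·Naᵢ)].
e^(Vm/26.7) = e^(35.0/26.7) = 3.7094
So 3.7094·(Kᵢ + α·Naᵢ) = Kₒ + α·Naₒ → α = (3.7094·152.0 − 5.3) / (134.0 − 3.7094·18.7)
α = (563.8 − 5.3) / (134.0 − 69.37) = 558.5/64.63 = 8.641

8.6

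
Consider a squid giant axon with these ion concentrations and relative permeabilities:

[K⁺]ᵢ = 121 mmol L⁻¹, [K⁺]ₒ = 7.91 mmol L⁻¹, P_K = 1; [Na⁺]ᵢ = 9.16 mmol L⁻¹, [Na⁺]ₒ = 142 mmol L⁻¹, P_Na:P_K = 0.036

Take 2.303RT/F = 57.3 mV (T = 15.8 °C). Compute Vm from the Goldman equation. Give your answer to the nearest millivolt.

-56 mV

Vm = 57.3 · log₁₀[(Σ P·[cation]ₒ + Σ P·[anion]ᵢ) / (Σ P·[cation]ᵢ + Σ P·[anion]ₒ)]
Numerator = 1×7.91 + 0.036×142 = 13.02
Denominator = 1×121 + 0.036×9.16 = 121.3
Vm = 57.3 · log₁₀(0.10733) = 57.3 × (-0.9693) = -55.54 mV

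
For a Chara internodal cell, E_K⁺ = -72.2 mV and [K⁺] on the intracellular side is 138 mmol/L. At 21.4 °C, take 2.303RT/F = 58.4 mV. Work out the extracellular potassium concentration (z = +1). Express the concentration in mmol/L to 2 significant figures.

8.0 mmol/L

Nernst: E = (58.4/1) · log₁₀([out]/[in]), so log₁₀([out]/[in]) = -72.2 × 1 / 58.4 = -1.2363.
[out]/[in] = 10^(-1.2363) = 0.05804.
[out] = 0.05804 × 138 = 8.009 mmol/L.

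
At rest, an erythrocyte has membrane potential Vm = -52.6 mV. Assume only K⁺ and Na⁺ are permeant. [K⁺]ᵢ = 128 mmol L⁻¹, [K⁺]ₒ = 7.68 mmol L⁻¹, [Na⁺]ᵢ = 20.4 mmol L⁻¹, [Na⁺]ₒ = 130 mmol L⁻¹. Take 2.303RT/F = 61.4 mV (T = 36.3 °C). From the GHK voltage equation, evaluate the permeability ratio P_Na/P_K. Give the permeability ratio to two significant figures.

Let α = P_Na/P_K. GHK: Vm = 61.4·log₁₀[(Kₒ + α·Naₒ)/(Kᵢ + α·Naᵢ)].
10^(Vm/61.4) = 10^(-52.6/61.4) = 0.1391
So 0.1391·(Kᵢ + α·Naᵢ) = Kₒ + α·Naₒ → α = (0.1391·128.0 − 7.68) / (130.0 − 0.1391·20.4)
α = (17.8 − 7.68) / (130.0 − 2.838) = 10.12/127.2 = 0.07962

0.080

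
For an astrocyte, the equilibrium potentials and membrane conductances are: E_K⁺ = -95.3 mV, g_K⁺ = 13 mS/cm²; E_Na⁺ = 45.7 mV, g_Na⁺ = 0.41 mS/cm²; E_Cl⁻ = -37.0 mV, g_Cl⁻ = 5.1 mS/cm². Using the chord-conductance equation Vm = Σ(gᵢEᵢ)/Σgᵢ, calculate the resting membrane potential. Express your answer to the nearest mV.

-76 mV

Σ gᵢEᵢ = 13·(-95.3) + 0.41·(45.7) + 5.1·(-37.0) = -1408.86
Σ gᵢ = 13 + 0.41 + 5.1 = 18.51
Vm = -1408.86 / 18.51 = -76.11 mV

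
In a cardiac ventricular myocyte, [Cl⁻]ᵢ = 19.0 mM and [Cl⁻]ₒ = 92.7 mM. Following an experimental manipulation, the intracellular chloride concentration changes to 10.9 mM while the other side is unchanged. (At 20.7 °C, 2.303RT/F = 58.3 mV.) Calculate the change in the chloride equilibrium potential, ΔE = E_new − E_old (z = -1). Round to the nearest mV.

-14 mV

E_old = (58.3/-1)·log₁₀(92.7/19.0) = -40.13 mV
E_new = (58.3/-1)·log₁₀(92.7/10.9) = -54.20 mV
ΔE = -54.20 − (-40.13) = -14.07 mV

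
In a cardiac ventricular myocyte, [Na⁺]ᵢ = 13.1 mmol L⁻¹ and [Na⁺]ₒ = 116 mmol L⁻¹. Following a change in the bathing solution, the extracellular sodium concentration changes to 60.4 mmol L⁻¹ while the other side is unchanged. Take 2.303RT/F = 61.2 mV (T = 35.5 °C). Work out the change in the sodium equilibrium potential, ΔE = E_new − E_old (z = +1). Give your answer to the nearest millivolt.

E_old = (61.2/1)·log₁₀(116/13.1) = 57.97 mV
E_new = (61.2/1)·log₁₀(60.4/13.1) = 40.62 mV
ΔE = 40.62 − (57.97) = -17.35 mV

-17 mV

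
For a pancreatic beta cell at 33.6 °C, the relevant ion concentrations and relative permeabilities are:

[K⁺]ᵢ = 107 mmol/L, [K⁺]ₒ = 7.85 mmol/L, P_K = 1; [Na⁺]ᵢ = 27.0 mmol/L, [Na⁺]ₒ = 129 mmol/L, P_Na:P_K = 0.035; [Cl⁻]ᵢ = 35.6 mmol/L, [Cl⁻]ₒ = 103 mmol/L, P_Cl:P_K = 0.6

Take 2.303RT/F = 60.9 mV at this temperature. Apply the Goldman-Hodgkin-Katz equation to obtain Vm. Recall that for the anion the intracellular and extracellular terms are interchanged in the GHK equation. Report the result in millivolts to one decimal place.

Vm = 60.9 · log₁₀[(Σ P·[cation]ₒ + Σ P·[anion]ᵢ) / (Σ P·[cation]ᵢ + Σ P·[anion]ₒ)]
Numerator = 1×7.85 + 0.035×129 + 0.6×35.6 = 33.73
Denominator = 1×107 + 0.035×27.0 + 0.6×103 = 169.7
Vm = 60.9 · log₁₀(0.19868) = 60.9 × (-0.7018) = -42.74 mV

-42.7 mV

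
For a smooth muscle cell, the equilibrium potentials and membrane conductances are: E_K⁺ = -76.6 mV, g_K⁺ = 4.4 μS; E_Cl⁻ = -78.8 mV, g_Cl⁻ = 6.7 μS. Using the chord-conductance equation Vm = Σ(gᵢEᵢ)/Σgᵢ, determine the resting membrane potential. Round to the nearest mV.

-78 mV

Σ gᵢEᵢ = 4.4·(-76.6) + 6.7·(-78.8) = -865.00
Σ gᵢ = 4.4 + 6.7 = 11.1
Vm = -865.00 / 11.1 = -77.93 mV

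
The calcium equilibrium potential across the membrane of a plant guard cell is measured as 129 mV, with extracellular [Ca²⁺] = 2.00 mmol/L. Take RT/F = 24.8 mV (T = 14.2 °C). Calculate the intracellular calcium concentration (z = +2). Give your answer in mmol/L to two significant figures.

Nernst: E = (24.8/2) · ln([out]/[in]), so ln([out]/[in]) = 129.0 × 2 / 24.8 = 10.4032.
[out]/[in] = e^(10.4032) = 3.297e+04.
[in] = 2.00 / 3.297e+04 = 6.067e-05 mmol/L.

0.000061 mmol/L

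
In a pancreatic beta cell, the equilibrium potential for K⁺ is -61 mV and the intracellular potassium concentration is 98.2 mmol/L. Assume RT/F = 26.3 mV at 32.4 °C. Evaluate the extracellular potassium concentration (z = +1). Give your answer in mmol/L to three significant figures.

Nernst: E = (26.3/1) · ln([out]/[in]), so ln([out]/[in]) = -61.0 × 1 / 26.3 = -2.3194.
[out]/[in] = e^(-2.3194) = 0.09833.
[out] = 0.09833 × 98.2 = 9.656 mmol/L.

9.66 mmol/L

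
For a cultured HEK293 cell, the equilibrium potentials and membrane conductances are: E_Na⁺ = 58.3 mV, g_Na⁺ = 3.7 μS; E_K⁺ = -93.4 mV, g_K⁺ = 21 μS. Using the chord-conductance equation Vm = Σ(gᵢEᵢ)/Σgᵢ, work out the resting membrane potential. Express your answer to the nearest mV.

Σ gᵢEᵢ = 3.7·(58.3) + 21·(-93.4) = -1745.69
Σ gᵢ = 3.7 + 21 = 24.7
Vm = -1745.69 / 24.7 = -70.68 mV

-71 mV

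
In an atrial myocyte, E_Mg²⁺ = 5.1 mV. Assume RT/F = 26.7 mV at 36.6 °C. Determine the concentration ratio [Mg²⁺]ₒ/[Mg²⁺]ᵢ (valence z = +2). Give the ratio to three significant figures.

1.47

ln([out]/[in]) = E·z/(26.7) = 5.1 × 2 / 26.7 = 0.3820
[out]/[in] = e^(0.3820) = 1.465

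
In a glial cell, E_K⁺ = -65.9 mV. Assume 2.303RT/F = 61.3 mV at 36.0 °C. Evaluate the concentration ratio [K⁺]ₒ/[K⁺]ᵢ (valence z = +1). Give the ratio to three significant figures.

log₁₀([out]/[in]) = E·z/(61.3) = -65.9 × 1 / 61.3 = -1.0750
[out]/[in] = 10^(-1.0750) = 0.08413

0.0841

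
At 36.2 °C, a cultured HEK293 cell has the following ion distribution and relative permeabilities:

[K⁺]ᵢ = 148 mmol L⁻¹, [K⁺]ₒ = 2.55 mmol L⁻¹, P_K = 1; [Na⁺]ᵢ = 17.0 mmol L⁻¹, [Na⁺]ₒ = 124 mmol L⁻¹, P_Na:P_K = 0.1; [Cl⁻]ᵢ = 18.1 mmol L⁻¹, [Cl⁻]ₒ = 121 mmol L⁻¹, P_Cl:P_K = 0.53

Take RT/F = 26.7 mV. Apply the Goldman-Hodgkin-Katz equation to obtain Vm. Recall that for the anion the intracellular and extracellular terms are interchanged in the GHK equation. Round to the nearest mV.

Vm = 26.7 · ln[(Σ P·[cation]ₒ + Σ P·[anion]ᵢ) / (Σ P·[cation]ᵢ + Σ P·[anion]ₒ)]
Numerator = 1×2.55 + 0.1×124 + 0.53×18.1 = 24.54
Denominator = 1×148 + 0.1×17.0 + 0.53×121 = 213.8
Vm = 26.7 · ln(0.11478) = 26.7 × (-2.1648) = -57.80 mV

-58 mV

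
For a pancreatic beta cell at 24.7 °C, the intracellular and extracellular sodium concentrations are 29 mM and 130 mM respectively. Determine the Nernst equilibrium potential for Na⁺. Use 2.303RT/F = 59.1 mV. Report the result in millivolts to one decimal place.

38.5 mV

E = (59.1/z) · log₁₀([Na⁺]_out/[Na⁺]_in) with z = +1.
= (59.1/1) · log₁₀(130/29) = 59.10 · log₁₀(4.483)
= 59.10 · (0.6515) = 38.51 mV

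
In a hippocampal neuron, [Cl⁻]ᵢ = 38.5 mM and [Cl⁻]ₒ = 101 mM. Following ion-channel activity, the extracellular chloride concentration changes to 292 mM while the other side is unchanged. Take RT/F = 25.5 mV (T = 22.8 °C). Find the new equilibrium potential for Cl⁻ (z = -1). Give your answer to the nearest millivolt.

-52 mV

After the shift: [Cl⁻]_out = 292, [Cl⁻]_in = 38.5 mM.
E_new = (25.5/-1)·ln(292/38.5) = -25.50 · (2.0261) = -51.67 mV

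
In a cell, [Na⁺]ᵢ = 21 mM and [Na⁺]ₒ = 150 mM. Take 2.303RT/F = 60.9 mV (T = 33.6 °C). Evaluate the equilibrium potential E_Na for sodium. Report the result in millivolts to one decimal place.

52.0 mV

E = (60.9/z) · log₁₀([Na⁺]_out/[Na⁺]_in) with z = +1.
= (60.9/1) · log₁₀(150/21) = 60.90 · log₁₀(7.143)
= 60.90 · (0.8539) = 52.00 mV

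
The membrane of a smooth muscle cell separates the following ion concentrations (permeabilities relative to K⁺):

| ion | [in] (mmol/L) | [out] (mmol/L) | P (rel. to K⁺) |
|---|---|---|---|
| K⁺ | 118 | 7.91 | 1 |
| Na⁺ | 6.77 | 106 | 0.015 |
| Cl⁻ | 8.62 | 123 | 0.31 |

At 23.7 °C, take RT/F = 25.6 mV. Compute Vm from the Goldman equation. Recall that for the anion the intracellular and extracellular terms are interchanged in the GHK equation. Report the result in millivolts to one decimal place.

Vm = 25.6 · ln[(Σ P·[cation]ₒ + Σ P·[anion]ᵢ) / (Σ P·[cation]ᵢ + Σ P·[anion]ₒ)]
Numerator = 1×7.91 + 0.015×106 + 0.31×8.62 = 12.17
Denominator = 1×118 + 0.015×6.77 + 0.31×123 = 156.2
Vm = 25.6 · ln(0.077911) = 25.6 × (-2.5522) = -65.34 mV

-65.3 mV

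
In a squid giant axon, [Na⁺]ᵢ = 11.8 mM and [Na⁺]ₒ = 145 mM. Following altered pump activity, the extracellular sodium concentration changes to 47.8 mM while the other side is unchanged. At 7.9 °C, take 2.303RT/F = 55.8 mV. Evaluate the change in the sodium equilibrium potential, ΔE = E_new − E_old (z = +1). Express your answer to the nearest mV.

-27 mV

E_old = (55.8/1)·log₁₀(145/11.8) = 60.79 mV
E_new = (55.8/1)·log₁₀(47.8/11.8) = 33.90 mV
ΔE = 33.90 − (60.79) = -26.89 mV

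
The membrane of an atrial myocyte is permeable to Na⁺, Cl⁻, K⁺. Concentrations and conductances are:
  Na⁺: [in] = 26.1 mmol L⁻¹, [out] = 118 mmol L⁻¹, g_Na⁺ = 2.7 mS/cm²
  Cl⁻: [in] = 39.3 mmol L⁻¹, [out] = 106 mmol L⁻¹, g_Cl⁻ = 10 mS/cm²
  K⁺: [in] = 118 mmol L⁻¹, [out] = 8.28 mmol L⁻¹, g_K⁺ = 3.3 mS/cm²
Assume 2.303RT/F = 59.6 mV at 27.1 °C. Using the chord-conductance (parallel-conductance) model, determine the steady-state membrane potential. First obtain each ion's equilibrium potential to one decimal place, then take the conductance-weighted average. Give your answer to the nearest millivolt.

-24 mV

E_Na⁺ = (59.6/1)·log₁₀(118/26.1) = 39.1 mV
E_Cl⁻ = (59.6/-1)·log₁₀(106/39.3) = -25.7 mV
E_K⁺ = (59.6/1)·log₁₀(8.28/118) = -68.8 mV
Vm = (Σ gᵢEᵢ)/(Σ gᵢ) = (2.7·39.1 + 10·-25.7 + 3.3·-68.8) / (2.7 + 10 + 3.3)
= -378.47 / 16 = -23.65 mV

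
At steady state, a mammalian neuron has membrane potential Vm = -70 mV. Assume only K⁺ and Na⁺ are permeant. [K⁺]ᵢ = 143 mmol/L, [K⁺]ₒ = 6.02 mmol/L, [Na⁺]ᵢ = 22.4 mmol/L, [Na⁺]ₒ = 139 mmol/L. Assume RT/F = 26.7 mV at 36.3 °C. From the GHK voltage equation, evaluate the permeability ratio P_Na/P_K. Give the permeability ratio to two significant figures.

0.032

Let α = P_Na/P_K. GHK: Vm = 26.7·ln[(Kₒ + α·Naₒ)/(Kᵢ + α·Naᵢ)].
e^(Vm/26.7) = e^(-70.0/26.7) = 0.072678
So 0.072678·(Kᵢ + α·Naᵢ) = Kₒ + α·Naₒ → α = (0.072678·143.0 − 6.02) / (139.0 − 0.072678·22.4)
α = (10.39 − 6.02) / (139.0 − 1.628) = 4.373/137.4 = 0.03183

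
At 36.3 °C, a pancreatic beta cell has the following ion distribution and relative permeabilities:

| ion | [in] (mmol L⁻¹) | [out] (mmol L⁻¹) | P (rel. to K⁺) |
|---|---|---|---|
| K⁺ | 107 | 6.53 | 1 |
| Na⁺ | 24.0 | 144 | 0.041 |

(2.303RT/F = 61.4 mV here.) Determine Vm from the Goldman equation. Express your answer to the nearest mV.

-58 mV

Vm = 61.4 · log₁₀[(Σ P·[cation]ₒ + Σ P·[anion]ᵢ) / (Σ P·[cation]ᵢ + Σ P·[anion]ₒ)]
Numerator = 1×6.53 + 0.041×144 = 12.43
Denominator = 1×107 + 0.041×24.0 = 108
Vm = 61.4 · log₁₀(0.11515) = 61.4 × (-0.9387) = -57.64 mV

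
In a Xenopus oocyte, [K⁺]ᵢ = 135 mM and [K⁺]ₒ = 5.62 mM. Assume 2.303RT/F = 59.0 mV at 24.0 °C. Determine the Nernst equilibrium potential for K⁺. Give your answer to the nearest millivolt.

E = (59.0/z) · log₁₀([K⁺]_out/[K⁺]_in) with z = +1.
= (59.0/1) · log₁₀(5.62/135) = 59.00 · log₁₀(0.04163)
= 59.00 · (-1.3806) = -81.46 mV

-81 mV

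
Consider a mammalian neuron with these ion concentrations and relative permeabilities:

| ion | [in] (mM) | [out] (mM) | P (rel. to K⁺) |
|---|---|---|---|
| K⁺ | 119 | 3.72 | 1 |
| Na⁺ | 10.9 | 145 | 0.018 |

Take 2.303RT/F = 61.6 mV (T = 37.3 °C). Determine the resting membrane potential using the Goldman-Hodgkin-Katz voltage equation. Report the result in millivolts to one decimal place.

-78.5 mV

Vm = 61.6 · log₁₀[(Σ P·[cation]ₒ + Σ P·[anion]ᵢ) / (Σ P·[cation]ᵢ + Σ P·[anion]ₒ)]
Numerator = 1×3.72 + 0.018×145 = 6.33
Denominator = 1×119 + 0.018×10.9 = 119.2
Vm = 61.6 · log₁₀(0.053106) = 61.6 × (-1.2749) = -78.53 mV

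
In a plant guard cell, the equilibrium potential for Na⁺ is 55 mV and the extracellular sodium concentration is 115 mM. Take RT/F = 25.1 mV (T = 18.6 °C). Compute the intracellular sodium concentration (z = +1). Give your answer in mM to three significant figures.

12.9 mM

Nernst: E = (25.1/1) · ln([out]/[in]), so ln([out]/[in]) = 55.0 × 1 / 25.1 = 2.1912.
[out]/[in] = e^(2.1912) = 8.946.
[in] = 115 / 8.946 = 12.85 mM.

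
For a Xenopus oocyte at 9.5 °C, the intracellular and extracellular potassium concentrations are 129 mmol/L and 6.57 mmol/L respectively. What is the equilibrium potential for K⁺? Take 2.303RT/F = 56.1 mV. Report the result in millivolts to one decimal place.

-72.5 mV

E = (56.1/z) · log₁₀([K⁺]_out/[K⁺]_in) with z = +1.
= (56.1/1) · log₁₀(6.57/129) = 56.10 · log₁₀(0.05093)
= 56.10 · (-1.2930) = -72.54 mV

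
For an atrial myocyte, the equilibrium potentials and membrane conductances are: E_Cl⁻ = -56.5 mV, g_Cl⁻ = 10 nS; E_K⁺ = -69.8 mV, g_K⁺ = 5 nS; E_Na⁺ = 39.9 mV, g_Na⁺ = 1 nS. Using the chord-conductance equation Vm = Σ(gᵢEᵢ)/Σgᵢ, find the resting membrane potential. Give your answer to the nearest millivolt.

-55 mV

Σ gᵢEᵢ = 10·(-56.5) + 5·(-69.8) + 1·(39.9) = -874.10
Σ gᵢ = 10 + 5 + 1 = 16
Vm = -874.10 / 16 = -54.63 mV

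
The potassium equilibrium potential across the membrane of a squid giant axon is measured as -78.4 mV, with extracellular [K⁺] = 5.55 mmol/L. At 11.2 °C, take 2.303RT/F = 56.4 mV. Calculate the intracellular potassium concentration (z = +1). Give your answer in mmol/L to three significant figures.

Nernst: E = (56.4/1) · log₁₀([out]/[in]), so log₁₀([out]/[in]) = -78.4 × 1 / 56.4 = -1.3901.
[out]/[in] = 10^(-1.3901) = 0.04073.
[in] = 5.55 / 0.04073 = 136.3 mmol/L.

136 mmol/L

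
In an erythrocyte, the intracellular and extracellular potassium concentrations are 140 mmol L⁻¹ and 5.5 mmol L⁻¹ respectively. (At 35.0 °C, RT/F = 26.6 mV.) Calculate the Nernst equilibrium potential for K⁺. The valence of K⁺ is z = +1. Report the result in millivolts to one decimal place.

E = (26.6/z) · ln([K⁺]_out/[K⁺]_in) with z = +1.
= (26.6/1) · ln(5.5/140) = 26.60 · ln(0.03929)
= 26.60 · (-3.2369) = -86.10 mV

-86.1 mV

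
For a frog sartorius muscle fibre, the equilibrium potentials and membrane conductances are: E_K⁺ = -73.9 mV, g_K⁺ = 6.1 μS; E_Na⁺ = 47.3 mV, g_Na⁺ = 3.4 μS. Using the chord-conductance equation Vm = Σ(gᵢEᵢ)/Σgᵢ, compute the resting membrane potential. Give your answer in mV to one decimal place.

-30.5 mV

Σ gᵢEᵢ = 6.1·(-73.9) + 3.4·(47.3) = -289.97
Σ gᵢ = 6.1 + 3.4 = 9.5
Vm = -289.97 / 9.5 = -30.52 mV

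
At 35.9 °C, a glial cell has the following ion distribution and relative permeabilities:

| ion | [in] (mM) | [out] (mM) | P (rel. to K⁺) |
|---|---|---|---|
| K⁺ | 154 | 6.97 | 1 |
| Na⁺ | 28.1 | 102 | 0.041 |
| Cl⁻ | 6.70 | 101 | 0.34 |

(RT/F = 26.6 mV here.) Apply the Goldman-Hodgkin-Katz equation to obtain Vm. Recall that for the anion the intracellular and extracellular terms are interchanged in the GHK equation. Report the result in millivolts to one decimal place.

Vm = 26.6 · ln[(Σ P·[cation]ₒ + Σ P·[anion]ᵢ) / (Σ P·[cation]ᵢ + Σ P·[anion]ₒ)]
Numerator = 1×6.97 + 0.041×102 + 0.34×6.70 = 13.43
Denominator = 1×154 + 0.041×28.1 + 0.34×101 = 189.5
Vm = 26.6 · ln(0.070874) = 26.6 × (-2.6469) = -70.41 mV

-70.4 mV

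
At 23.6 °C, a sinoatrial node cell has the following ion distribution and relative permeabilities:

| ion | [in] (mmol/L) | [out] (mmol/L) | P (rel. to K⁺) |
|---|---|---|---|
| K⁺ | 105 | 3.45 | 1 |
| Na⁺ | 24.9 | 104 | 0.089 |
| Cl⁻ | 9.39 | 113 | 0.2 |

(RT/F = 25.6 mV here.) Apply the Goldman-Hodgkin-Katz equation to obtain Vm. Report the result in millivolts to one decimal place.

Vm = 25.6 · ln[(Σ P·[cation]ₒ + Σ P·[anion]ᵢ) / (Σ P·[cation]ᵢ + Σ P·[anion]ₒ)]
Numerator = 1×3.45 + 0.089×104 + 0.2×9.39 = 14.58
Denominator = 1×105 + 0.089×24.9 + 0.2×113 = 129.8
Vm = 25.6 · ln(0.11234) = 25.6 × (-2.1862) = -55.97 mV

-56.0 mV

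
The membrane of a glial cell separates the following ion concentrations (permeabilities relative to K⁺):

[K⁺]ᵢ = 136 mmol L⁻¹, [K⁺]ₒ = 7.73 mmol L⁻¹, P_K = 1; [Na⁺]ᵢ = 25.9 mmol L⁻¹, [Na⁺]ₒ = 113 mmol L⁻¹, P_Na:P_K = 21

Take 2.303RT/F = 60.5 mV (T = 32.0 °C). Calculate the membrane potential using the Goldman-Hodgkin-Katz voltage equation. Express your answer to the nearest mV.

Vm = 60.5 · log₁₀[(Σ P·[cation]ₒ + Σ P·[anion]ᵢ) / (Σ P·[cation]ᵢ + Σ P·[anion]ₒ)]
Numerator = 1×7.73 + 21×113 = 2381
Denominator = 1×136 + 21×25.9 = 679.9
Vm = 60.5 · log₁₀(3.5016) = 60.5 × (0.5443) = 32.93 mV

33 mV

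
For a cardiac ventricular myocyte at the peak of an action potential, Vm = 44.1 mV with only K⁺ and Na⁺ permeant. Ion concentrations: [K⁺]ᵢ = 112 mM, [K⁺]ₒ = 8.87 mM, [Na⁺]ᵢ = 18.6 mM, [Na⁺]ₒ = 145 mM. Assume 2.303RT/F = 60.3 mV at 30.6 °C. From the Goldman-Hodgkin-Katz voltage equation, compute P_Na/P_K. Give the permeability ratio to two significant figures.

Let α = P_Na/P_K. GHK: Vm = 60.3·log₁₀[(Kₒ + α·Naₒ)/(Kᵢ + α·Naᵢ)].
10^(Vm/60.3) = 10^(44.1/60.3) = 5.387
So 5.387·(Kᵢ + α·Naᵢ) = Kₒ + α·Naₒ → α = (5.387·112.0 − 8.87) / (145.0 − 5.387·18.6)
α = (603.3 − 8.87) / (145.0 − 100.2) = 594.5/44.8 = 13.27

13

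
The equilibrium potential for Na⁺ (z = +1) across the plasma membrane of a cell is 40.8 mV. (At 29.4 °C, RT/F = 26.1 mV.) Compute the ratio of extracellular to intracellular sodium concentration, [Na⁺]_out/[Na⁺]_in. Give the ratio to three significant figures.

ln([out]/[in]) = E·z/(26.1) = 40.8 × 1 / 26.1 = 1.5632
[out]/[in] = e^(1.5632) = 4.774

4.77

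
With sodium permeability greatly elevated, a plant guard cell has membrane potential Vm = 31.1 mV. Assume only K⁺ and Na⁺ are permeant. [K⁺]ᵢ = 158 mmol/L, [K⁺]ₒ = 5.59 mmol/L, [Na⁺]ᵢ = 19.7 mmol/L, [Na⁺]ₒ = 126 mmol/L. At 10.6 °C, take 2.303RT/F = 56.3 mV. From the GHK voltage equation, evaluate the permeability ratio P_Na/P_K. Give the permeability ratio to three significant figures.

Let α = P_Na/P_K. GHK: Vm = 56.3·log₁₀[(Kₒ + α·Naₒ)/(Kᵢ + α·Naᵢ)].
10^(Vm/56.3) = 10^(31.1/56.3) = 3.5678
So 3.5678·(Kᵢ + α·Naᵢ) = Kₒ + α·Naₒ → α = (3.5678·158.0 − 5.59) / (126.0 − 3.5678·19.7)
α = (563.7 − 5.59) / (126.0 − 70.29) = 558.1/55.71 = 10.02

10.0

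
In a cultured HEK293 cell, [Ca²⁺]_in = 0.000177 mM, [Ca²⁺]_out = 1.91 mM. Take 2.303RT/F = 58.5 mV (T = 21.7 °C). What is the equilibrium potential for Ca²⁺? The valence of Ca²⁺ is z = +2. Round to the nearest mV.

E = (58.5/z) · log₁₀([Ca²⁺]_out/[Ca²⁺]_in) with z = +2.
= (58.5/2) · log₁₀(1.91/0.000177) = 29.25 · log₁₀(1.079e+04)
= 29.25 · (4.0331) = 117.97 mV

118 mV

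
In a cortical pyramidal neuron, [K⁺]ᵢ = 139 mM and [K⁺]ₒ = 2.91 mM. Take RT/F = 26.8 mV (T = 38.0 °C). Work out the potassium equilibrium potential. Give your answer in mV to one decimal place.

-103.6 mV

E = (26.8/z) · ln([K⁺]_out/[K⁺]_in) with z = +1.
= (26.8/1) · ln(2.91/139) = 26.80 · ln(0.02094)
= 26.80 · (-3.8663) = -103.62 mV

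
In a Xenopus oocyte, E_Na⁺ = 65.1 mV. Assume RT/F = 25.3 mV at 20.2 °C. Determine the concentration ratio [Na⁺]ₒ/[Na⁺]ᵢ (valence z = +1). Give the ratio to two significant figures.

ln([out]/[in]) = E·z/(25.3) = 65.1 × 1 / 25.3 = 2.5731
[out]/[in] = e^(2.5731) = 13.11

13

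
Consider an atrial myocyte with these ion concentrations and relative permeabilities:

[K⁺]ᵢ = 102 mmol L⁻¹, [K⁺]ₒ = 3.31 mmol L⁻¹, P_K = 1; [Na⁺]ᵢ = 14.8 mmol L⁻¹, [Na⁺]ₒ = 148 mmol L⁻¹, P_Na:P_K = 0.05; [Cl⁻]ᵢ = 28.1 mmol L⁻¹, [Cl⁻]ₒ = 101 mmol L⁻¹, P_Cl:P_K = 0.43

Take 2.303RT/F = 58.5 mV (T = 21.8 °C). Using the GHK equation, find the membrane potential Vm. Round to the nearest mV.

-47 mV

Vm = 58.5 · log₁₀[(Σ P·[cation]ₒ + Σ P·[anion]ᵢ) / (Σ P·[cation]ᵢ + Σ P·[anion]ₒ)]
Numerator = 1×3.31 + 0.05×148 + 0.43×28.1 = 22.79
Denominator = 1×102 + 0.05×14.8 + 0.43×101 = 146.2
Vm = 58.5 · log₁₀(0.15593) = 58.5 × (-0.8071) = -47.21 mV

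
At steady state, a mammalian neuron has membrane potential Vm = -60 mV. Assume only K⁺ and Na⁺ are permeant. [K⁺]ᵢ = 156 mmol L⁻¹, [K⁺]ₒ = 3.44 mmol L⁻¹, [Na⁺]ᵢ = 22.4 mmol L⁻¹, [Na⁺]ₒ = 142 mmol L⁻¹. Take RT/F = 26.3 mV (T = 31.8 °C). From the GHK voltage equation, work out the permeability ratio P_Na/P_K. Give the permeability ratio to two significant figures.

Let α = P_Na/P_K. GHK: Vm = 26.3·ln[(Kₒ + α·Naₒ)/(Kᵢ + α·Naᵢ)].
e^(Vm/26.3) = e^(-60.0/26.3) = 0.10214
So 0.10214·(Kᵢ + α·Naᵢ) = Kₒ + α·Naₒ → α = (0.10214·156.0 − 3.44) / (142.0 − 0.10214·22.4)
α = (15.93 − 3.44) / (142.0 − 2.288) = 12.49/139.7 = 0.08943

0.089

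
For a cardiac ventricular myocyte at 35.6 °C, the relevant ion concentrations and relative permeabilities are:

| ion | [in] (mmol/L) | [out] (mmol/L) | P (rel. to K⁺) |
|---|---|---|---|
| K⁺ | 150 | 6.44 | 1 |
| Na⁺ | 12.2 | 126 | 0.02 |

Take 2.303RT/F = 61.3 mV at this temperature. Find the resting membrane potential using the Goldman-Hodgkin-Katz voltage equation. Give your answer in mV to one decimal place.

-75.1 mV

Vm = 61.3 · log₁₀[(Σ P·[cation]ₒ + Σ P·[anion]ᵢ) / (Σ P·[cation]ᵢ + Σ P·[anion]ₒ)]
Numerator = 1×6.44 + 0.02×126 = 8.96
Denominator = 1×150 + 0.02×12.2 = 150.2
Vm = 61.3 · log₁₀(0.059636) = 61.3 × (-1.2245) = -75.06 mV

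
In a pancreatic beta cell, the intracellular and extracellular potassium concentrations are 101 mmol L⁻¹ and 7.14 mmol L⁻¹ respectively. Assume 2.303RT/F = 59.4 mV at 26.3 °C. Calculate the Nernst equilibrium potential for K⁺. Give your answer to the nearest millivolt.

E = (59.4/z) · log₁₀([K⁺]_out/[K⁺]_in) with z = +1.
= (59.4/1) · log₁₀(7.14/101) = 59.40 · log₁₀(0.07069)
= 59.40 · (-1.1506) = -68.35 mV

-68 mV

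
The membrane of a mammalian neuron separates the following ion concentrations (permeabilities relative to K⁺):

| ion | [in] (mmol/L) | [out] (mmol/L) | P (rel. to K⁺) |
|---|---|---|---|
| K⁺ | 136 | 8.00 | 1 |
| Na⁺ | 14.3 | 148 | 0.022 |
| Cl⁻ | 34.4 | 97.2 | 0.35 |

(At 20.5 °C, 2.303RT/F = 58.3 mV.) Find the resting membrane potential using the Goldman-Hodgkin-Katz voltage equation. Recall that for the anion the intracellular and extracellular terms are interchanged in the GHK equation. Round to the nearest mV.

-50 mV

Vm = 58.3 · log₁₀[(Σ P·[cation]ₒ + Σ P·[anion]ᵢ) / (Σ P·[cation]ᵢ + Σ P·[anion]ₒ)]
Numerator = 1×8.00 + 0.022×148 + 0.35×34.4 = 23.3
Denominator = 1×136 + 0.022×14.3 + 0.35×97.2 = 170.3
Vm = 58.3 · log₁₀(0.13677) = 58.3 × (-0.8640) = -50.37 mV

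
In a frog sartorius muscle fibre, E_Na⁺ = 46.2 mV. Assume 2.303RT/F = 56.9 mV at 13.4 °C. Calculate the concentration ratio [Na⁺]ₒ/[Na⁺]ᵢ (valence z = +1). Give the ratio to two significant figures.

log₁₀([out]/[in]) = E·z/(56.9) = 46.2 × 1 / 56.9 = 0.8120
[out]/[in] = 10^(0.8120) = 6.486

6.5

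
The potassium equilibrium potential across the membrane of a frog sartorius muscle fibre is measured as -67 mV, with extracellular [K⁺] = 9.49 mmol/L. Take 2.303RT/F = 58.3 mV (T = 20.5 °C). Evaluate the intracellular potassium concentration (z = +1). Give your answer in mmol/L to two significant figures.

130 mmol/L

Nernst: E = (58.3/1) · log₁₀([out]/[in]), so log₁₀([out]/[in]) = -67.0 × 1 / 58.3 = -1.1492.
[out]/[in] = 10^(-1.1492) = 0.07092.
[in] = 9.49 / 0.07092 = 133.8 mmol/L.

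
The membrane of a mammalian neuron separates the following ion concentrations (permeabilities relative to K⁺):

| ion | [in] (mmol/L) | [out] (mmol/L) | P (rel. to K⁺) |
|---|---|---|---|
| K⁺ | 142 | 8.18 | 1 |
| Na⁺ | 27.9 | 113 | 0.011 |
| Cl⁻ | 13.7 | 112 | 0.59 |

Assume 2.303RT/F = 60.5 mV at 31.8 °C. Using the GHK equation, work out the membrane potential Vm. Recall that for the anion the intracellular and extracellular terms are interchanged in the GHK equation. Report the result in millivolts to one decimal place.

-65.1 mV

Vm = 60.5 · log₁₀[(Σ P·[cation]ₒ + Σ P·[anion]ᵢ) / (Σ P·[cation]ᵢ + Σ P·[anion]ₒ)]
Numerator = 1×8.18 + 0.011×113 + 0.59×13.7 = 17.51
Denominator = 1×142 + 0.011×27.9 + 0.59×112 = 208.4
Vm = 60.5 · log₁₀(0.084007) = 60.5 × (-1.0757) = -65.08 mV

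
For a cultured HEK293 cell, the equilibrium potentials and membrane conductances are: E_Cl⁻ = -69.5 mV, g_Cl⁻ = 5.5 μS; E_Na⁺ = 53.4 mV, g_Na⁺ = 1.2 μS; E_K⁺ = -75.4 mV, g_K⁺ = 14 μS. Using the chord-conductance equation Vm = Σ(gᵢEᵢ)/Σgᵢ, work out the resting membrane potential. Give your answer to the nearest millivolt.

Σ gᵢEᵢ = 5.5·(-69.5) + 1.2·(53.4) + 14·(-75.4) = -1373.77
Σ gᵢ = 5.5 + 1.2 + 14 = 20.7
Vm = -1373.77 / 20.7 = -66.37 mV

-66 mV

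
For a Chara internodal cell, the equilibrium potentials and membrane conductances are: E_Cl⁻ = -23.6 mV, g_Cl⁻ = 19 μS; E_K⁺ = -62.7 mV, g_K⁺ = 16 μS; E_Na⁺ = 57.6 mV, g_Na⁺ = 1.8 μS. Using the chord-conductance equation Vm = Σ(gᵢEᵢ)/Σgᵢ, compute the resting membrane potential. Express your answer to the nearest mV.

-37 mV

Σ gᵢEᵢ = 19·(-23.6) + 16·(-62.7) + 1.8·(57.6) = -1347.92
Σ gᵢ = 19 + 16 + 1.8 = 36.8
Vm = -1347.92 / 36.8 = -36.63 mV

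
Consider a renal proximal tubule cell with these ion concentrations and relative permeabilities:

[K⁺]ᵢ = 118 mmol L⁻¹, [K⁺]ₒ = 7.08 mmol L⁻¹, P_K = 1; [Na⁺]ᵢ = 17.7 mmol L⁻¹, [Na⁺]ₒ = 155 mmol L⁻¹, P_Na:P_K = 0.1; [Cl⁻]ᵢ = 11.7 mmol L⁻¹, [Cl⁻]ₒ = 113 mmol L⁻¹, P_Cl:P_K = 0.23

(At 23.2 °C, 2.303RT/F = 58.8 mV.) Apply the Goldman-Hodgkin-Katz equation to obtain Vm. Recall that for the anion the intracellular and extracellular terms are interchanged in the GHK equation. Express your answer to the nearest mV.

Vm = 58.8 · log₁₀[(Σ P·[cation]ₒ + Σ P·[anion]ᵢ) / (Σ P·[cation]ᵢ + Σ P·[anion]ₒ)]
Numerator = 1×7.08 + 0.1×155 + 0.23×11.7 = 25.27
Denominator = 1×118 + 0.1×17.7 + 0.23×113 = 145.8
Vm = 58.8 · log₁₀(0.17337) = 58.8 × (-0.7610) = -44.75 mV

-45 mV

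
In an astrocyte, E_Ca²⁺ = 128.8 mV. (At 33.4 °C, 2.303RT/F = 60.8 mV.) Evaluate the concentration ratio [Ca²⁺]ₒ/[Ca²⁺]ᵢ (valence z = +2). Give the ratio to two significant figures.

17000

log₁₀([out]/[in]) = E·z/(60.8) = 128.8 × 2 / 60.8 = 4.2368
[out]/[in] = 10^(4.2368) = 1.725e+04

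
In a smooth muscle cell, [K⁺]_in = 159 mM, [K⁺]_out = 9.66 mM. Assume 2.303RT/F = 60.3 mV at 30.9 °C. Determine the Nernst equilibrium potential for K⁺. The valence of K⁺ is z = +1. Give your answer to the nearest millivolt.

E = (60.3/z) · log₁₀([K⁺]_out/[K⁺]_in) with z = +1.
= (60.3/1) · log₁₀(9.66/159) = 60.30 · log₁₀(0.06075)
= 60.30 · (-1.2164) = -73.35 mV

-73 mV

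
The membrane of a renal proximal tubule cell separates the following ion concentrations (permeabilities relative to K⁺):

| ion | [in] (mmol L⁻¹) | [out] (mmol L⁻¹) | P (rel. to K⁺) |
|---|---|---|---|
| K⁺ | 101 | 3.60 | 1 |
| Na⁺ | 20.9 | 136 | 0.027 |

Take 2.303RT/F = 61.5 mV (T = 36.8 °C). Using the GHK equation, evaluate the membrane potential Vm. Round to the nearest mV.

Vm = 61.5 · log₁₀[(Σ P·[cation]ₒ + Σ P·[anion]ᵢ) / (Σ P·[cation]ᵢ + Σ P·[anion]ₒ)]
Numerator = 1×3.60 + 0.027×136 = 7.272
Denominator = 1×101 + 0.027×20.9 = 101.6
Vm = 61.5 · log₁₀(0.0716) = 61.5 × (-1.1451) = -70.42 mV

-70 mV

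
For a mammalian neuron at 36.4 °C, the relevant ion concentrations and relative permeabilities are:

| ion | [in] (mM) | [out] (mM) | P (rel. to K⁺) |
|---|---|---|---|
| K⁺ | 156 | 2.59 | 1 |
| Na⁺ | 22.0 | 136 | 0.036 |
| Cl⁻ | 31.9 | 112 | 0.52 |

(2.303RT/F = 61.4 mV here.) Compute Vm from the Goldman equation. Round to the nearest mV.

-58 mV

Vm = 61.4 · log₁₀[(Σ P·[cation]ₒ + Σ P·[anion]ᵢ) / (Σ P·[cation]ᵢ + Σ P·[anion]ₒ)]
Numerator = 1×2.59 + 0.036×136 + 0.52×31.9 = 24.07
Denominator = 1×156 + 0.036×22.0 + 0.52×112 = 215
Vm = 61.4 · log₁₀(0.11196) = 61.4 × (-0.9510) = -58.39 mV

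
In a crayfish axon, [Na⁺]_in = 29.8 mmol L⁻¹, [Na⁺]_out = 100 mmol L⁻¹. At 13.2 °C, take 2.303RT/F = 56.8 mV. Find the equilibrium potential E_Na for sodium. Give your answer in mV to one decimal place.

29.9 mV

E = (56.8/z) · log₁₀([Na⁺]_out/[Na⁺]_in) with z = +1.
= (56.8/1) · log₁₀(100/29.8) = 56.80 · log₁₀(3.356)
= 56.80 · (0.5258) = 29.86 mV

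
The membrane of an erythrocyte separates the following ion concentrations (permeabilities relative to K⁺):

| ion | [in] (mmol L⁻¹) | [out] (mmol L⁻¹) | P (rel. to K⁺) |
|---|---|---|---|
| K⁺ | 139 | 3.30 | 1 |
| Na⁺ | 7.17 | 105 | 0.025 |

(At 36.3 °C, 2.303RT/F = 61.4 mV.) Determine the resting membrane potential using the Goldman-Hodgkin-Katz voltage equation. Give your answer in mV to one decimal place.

-84.2 mV

Vm = 61.4 · log₁₀[(Σ P·[cation]ₒ + Σ P·[anion]ᵢ) / (Σ P·[cation]ᵢ + Σ P·[anion]ₒ)]
Numerator = 1×3.30 + 0.025×105 = 5.925
Denominator = 1×139 + 0.025×7.17 = 139.2
Vm = 61.4 · log₁₀(0.042571) = 61.4 × (-1.3709) = -84.17 mV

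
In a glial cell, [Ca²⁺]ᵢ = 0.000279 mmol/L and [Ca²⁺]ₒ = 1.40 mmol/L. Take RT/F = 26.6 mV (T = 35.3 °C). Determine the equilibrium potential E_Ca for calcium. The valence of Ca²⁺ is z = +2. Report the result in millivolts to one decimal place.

113.3 mV

E = (26.6/z) · ln([Ca²⁺]_out/[Ca²⁺]_in) with z = +2.
= (26.6/2) · ln(1.40/0.000279) = 13.30 · ln(5018)
= 13.30 · (8.5208) = 113.33 mV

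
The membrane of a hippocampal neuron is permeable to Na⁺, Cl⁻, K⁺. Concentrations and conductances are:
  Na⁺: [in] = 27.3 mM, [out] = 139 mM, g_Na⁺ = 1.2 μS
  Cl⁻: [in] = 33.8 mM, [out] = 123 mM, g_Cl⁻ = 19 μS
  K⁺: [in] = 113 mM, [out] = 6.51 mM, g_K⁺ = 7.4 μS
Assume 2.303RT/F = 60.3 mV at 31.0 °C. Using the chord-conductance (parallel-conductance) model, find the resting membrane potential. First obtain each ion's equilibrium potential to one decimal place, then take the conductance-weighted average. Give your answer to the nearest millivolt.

E_Na⁺ = (60.3/1)·log₁₀(139/27.3) = 42.6 mV
E_Cl⁻ = (60.3/-1)·log₁₀(123/33.8) = -33.8 mV
E_K⁺ = (60.3/1)·log₁₀(6.51/113) = -74.7 mV
Vm = (Σ gᵢEᵢ)/(Σ gᵢ) = (1.2·42.6 + 19·-33.8 + 7.4·-74.7) / (1.2 + 19 + 7.4)
= -1143.86 / 27.6 = -41.44 mV

-41 mV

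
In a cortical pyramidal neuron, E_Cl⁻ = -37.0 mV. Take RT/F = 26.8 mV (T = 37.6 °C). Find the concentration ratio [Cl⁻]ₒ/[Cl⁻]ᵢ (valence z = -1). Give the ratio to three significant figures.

ln([out]/[in]) = E·z/(26.8) = -37.0 × -1 / 26.8 = 1.3806
[out]/[in] = e^(1.3806) = 3.977

3.98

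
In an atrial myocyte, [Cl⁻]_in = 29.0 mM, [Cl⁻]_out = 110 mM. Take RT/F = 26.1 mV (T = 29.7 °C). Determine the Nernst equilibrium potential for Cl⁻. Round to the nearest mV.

E = (26.1/z) · ln([Cl⁻]_out/[Cl⁻]_in) with z = -1.
For an anion, dividing by z = -1 reverses the sign.
= (26.1/-1) · ln(110/29.0) = -26.10 · ln(3.793)
= -26.10 · (1.3332) = -34.80 mV

-35 mV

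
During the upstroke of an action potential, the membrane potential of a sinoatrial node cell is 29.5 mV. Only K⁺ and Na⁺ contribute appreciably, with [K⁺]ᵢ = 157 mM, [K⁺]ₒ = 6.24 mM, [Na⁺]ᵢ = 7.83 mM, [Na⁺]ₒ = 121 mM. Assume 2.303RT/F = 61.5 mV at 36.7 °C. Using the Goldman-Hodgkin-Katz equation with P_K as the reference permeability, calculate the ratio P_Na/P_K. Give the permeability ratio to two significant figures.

Let α = P_Na/P_K. GHK: Vm = 61.5·log₁₀[(Kₒ + α·Naₒ)/(Kᵢ + α·Naᵢ)].
10^(Vm/61.5) = 10^(29.5/61.5) = 3.0177
So 3.0177·(Kᵢ + α·Naᵢ) = Kₒ + α·Naₒ → α = (3.0177·157.0 − 6.24) / (121.0 − 3.0177·7.83)
α = (473.8 − 6.24) / (121.0 − 23.63) = 467.5/97.37 = 4.802

4.8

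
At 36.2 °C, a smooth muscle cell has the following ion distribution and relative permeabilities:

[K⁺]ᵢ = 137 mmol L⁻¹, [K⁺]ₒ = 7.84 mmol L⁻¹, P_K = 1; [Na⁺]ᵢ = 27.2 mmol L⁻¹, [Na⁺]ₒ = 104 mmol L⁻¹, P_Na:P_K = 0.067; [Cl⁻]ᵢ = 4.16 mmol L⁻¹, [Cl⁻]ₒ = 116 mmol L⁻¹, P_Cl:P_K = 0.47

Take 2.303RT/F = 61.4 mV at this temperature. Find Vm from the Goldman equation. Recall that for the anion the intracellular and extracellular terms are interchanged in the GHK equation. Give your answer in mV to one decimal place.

Vm = 61.4 · log₁₀[(Σ P·[cation]ₒ + Σ P·[anion]ᵢ) / (Σ P·[cation]ᵢ + Σ P·[anion]ₒ)]
Numerator = 1×7.84 + 0.067×104 + 0.47×4.16 = 16.76
Denominator = 1×137 + 0.067×27.2 + 0.47×116 = 193.3
Vm = 61.4 · log₁₀(0.086702) = 61.4 × (-1.0620) = -65.20 mV

-65.2 mV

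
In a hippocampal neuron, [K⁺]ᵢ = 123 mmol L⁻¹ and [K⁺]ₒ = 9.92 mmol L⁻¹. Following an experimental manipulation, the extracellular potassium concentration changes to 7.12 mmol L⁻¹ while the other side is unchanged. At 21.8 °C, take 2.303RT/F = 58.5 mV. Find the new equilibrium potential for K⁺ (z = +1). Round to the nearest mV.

After the shift: [K⁺]_out = 7.12, [K⁺]_in = 123 mmol L⁻¹.
E_new = (58.5/1)·log₁₀(7.12/123) = 58.50 · (-1.2374) = -72.39 mV

-72 mV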